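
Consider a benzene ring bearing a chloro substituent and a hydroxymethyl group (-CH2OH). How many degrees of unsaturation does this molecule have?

4

Atom tally by fragment:
  benzene ring core → C:6 H:6
  (− 2 ring H displaced by substituents)
  + Cl → Cl:1
  + CH2OH → C:1 H:3 O:1
Element totals:
  C: 7
  H: 7
  Cl: 1
  O: 1
Molecular formula: C7H7ClO.
DoU = (2C + 2 + N − H − X) / 2 = (2·7 + 2 + 0 − 7 − 1) / 2 = 4.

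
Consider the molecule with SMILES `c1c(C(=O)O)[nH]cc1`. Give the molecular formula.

Atom tally by fragment:
  pyrrole ring core → C:4 H:5 N:1
  (− 1 ring H displaced by substituents)
  + COOH → C:1 H:1 O:2
Element totals:
  C: 5
  H: 5
  N: 1
  O: 2

C5H5NO2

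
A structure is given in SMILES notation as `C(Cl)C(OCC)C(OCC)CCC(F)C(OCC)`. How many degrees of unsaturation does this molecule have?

Atom tally by fragment:
  ClCH2 → C:1 H:2 Cl:1
  CH(OC2H5) → C:3 H:6 O:1
  CH(OC2H5) → C:3 H:6 O:1
  CH2 → C:1 H:2
  CH2 → C:1 H:2
  CH(F) → C:1 H:1 F:1
  CH2OC2H5 → C:3 H:7 O:1
Element totals:
  C: 13
  H: 26
  Cl: 1
  F: 1
  O: 3
Molecular formula: C13H26ClFO3.
DoU = (2C + 2 + N − H − X) / 2 = (2·13 + 2 + 0 − 26 − 2) / 2 = 0.

0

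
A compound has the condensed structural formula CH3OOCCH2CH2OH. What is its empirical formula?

Element totals:
  C: 4
  H: 8
  O: 3
Molecular formula: C4H8O3.
gcd of subscripts (4, 8, 3) = 1, so the empirical formula equals the molecular formula.

C4H8O3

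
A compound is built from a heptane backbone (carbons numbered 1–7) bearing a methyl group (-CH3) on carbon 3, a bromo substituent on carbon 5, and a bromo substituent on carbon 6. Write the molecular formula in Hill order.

C8H16Br2

Atom tally by fragment:
  CH3 → C:1 H:3
  CH2 → C:1 H:2
  CH(CH3) → C:2 H:4
  CH2 → C:1 H:2
  CH(Br) → C:1 H:1 Br:1
  CH(Br) → C:1 H:1 Br:1
  CH3 → C:1 H:3
Element totals:
  C: 8
  H: 16
  Br: 2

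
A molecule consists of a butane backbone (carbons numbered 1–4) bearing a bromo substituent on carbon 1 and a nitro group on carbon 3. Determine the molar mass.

182.02 g/mol

Atom tally by fragment:
  BrCH2 → C:1 H:2 Br:1
  CH2 → C:1 H:2
  CH(NO2) → C:1 H:1 N:1 O:2
  CH3 → C:1 H:3
Element totals:
  C: 4
  H: 8
  Br: 1
  N: 1
  O: 2
Molecular formula: C4H8BrNO2.
  M = 4(12.011) + 8(1.008) + 79.904 + 14.007 + 2(15.999)
    = 48.044 + 8.064 + 79.904 + 14.007 + 31.998 = 182.017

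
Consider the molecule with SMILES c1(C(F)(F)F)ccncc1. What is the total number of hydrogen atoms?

4

Atom tally by fragment:
  pyridine ring core → C:5 H:5 N:1
  (− 1 ring H displaced by substituents)
  + CF3 → C:1 F:3
Element totals:
  C: 6
  H: 4
  F: 3
  N: 1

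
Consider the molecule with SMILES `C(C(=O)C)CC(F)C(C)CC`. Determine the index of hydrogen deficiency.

Atom tally by fragment:
  CH3COCH2 → C:3 H:5 O:1
  CH2 → C:1 H:2
  CH(F) → C:1 H:1 F:1
  CH(CH3) → C:2 H:4
  CH2 → C:1 H:2
  CH3 → C:1 H:3
Element totals:
  C: 9
  H: 17
  F: 1
  O: 1
Molecular formula: C9H17FO.
DoU = (2C + 2 + N − H − X) / 2 = (2·9 + 2 + 0 − 17 − 1) / 2 = 1.

1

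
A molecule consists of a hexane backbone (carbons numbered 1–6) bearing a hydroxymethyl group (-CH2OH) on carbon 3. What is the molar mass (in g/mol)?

Atom tally by fragment:
  CH3 → C:1 H:3
  CH2 → C:1 H:2
  CH(CH2OH) → C:2 H:4 O:1
  CH2 → C:1 H:2
  CH2 → C:1 H:2
  CH3 → C:1 H:3
Element totals:
  C: 7
  H: 16
  O: 1
Molecular formula: C7H16O.
  M = 7(12.011) + 16(1.008) + 15.999
    = 84.077 + 16.128 + 15.999 = 116.204

116.20 g/mol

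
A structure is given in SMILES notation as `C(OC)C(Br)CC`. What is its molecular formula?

C5H11BrO

Atom tally by fragment:
  CH3OCH2 → C:2 H:5 O:1
  CH(Br) → C:1 H:1 Br:1
  CH2 → C:1 H:2
  CH3 → C:1 H:3
Element totals:
  C: 5
  H: 11
  Br: 1
  O: 1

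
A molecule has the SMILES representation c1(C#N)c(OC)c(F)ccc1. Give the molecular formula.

Atom tally by fragment:
  benzene ring core → C:6 H:6
  (− 3 ring H displaced by substituents)
  + CN → C:1 N:1
  + OCH3 → C:1 H:3 O:1
  + F → F:1
Element totals:
  C: 8
  H: 6
  F: 1
  N: 1
  O: 1

C8H6FNO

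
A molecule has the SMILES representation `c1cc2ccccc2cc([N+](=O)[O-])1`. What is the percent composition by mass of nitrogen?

Atom tally by fragment:
  naphthalene ring system core → C:10 H:8
  (− 1 ring H displaced by substituents)
  + NO2 → N:1 O:2
Element totals:
  C: 10
  H: 7
  N: 1
  O: 2
Molecular formula: C10H7NO2.
Molar mass = 173.171 g/mol.
Mass from N: 1 × 14.007 = 14.007 g/mol.
%N = 14.007 / 173.171 × 100 = 8.09%.

8.09%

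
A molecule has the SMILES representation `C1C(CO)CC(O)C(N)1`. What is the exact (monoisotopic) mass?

Atom tally by fragment:
  cyclopentane ring core → C:5 H:10
  (− 3 ring H displaced by substituents)
  + CH2OH → C:1 H:3 O:1
  + OH → O:1 H:1
  + NH2 → N:1 H:2
Element totals:
  C: 6
  H: 13
  N: 1
  O: 2
Molecular formula: C6H13NO2.
  M = 6(12.0) + 13(1.007825) + 14.003074 + 2(15.994915)
    = 72.000000 + 13.101725 + 14.003074 + 31.989830 = 131.094629

131.0946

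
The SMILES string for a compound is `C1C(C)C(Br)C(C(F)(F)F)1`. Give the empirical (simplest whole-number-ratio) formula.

Atom tally by fragment:
  cyclobutane ring core → C:4 H:8
  (− 3 ring H displaced by substituents)
  + CH3 → C:1 H:3
  + Br → Br:1
  + CF3 → C:1 F:3
Element totals:
  C: 6
  H: 8
  Br: 1
  F: 3
Molecular formula: C6H8BrF3.
gcd of subscripts (1, 6, 3, 8) = 1, so the empirical formula equals the molecular formula.

C6H8BrF3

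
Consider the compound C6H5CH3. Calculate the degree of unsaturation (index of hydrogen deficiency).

Element totals:
  C: 7
  H: 8
Molecular formula: C7H8.
DoU = (2C + 2 + N − H − X) / 2 = (2·7 + 2 + 0 − 8 − 0) / 2 = 4.

4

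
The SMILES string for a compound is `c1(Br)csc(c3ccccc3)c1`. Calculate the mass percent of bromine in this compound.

Atom tally by fragment:
  thiophene ring core → C:4 H:4 S:1
  (− 2 ring H displaced by substituents)
  + Br → Br:1
  + C6H5 → C:6 H:5
Element totals:
  C: 10
  H: 7
  Br: 1
  S: 1
Molecular formula: C10H7BrS.
Molar mass = 239.130 g/mol.
Mass from Br: 1 × 79.904 = 79.904 g/mol.
%Br = 79.904 / 239.130 × 100 = 33.41%.

33.41%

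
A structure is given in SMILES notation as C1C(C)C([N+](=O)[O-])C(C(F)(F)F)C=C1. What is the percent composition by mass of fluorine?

Atom tally by fragment:
  cyclohexene ring core → C:6 H:10
  (− 3 ring H displaced by substituents)
  + CH3 → C:1 H:3
  + NO2 → N:1 O:2
  + CF3 → C:1 F:3
Element totals:
  C: 8
  H: 10
  F: 3
  N: 1
  O: 2
Molecular formula: C8H10F3NO2.
Molar mass = 209.167 g/mol.
Mass from F: 3 × 18.998 = 56.994 g/mol.
%F = 56.994 / 209.167 × 100 = 27.25%.

27.25%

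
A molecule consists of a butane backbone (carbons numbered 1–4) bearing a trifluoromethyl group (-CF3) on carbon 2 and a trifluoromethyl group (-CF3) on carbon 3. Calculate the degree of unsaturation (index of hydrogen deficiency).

0

Atom tally by fragment:
  CH3 → C:1 H:3
  CH(CF3) → C:2 H:1 F:3
  CH(CF3) → C:2 H:1 F:3
  CH3 → C:1 H:3
Element totals:
  C: 6
  H: 8
  F: 6
Molecular formula: C6H8F6.
DoU = (2C + 2 + N − H − X) / 2 = (2·6 + 2 + 0 − 8 − 6) / 2 = 0.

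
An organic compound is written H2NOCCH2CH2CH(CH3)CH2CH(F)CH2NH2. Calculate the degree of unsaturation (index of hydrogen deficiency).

Element totals:
  C: 8
  H: 17
  F: 1
  N: 2
  O: 1
Molecular formula: C8H17FN2O.
DoU = (2C + 2 + N − H − X) / 2 = (2·8 + 2 + 2 − 17 − 1) / 2 = 1.

1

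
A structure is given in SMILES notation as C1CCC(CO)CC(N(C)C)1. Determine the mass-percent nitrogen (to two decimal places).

8.91%

Atom tally by fragment:
  cyclohexane ring core → C:6 H:12
  (− 2 ring H displaced by substituents)
  + CH2OH → C:1 H:3 O:1
  + N(CH3)2 → N:1 C:2 H:6
Element totals:
  C: 9
  H: 19
  N: 1
  O: 1
Molecular formula: C9H19NO.
Molar mass = 157.257 g/mol.
Mass from N: 1 × 14.007 = 14.007 g/mol.
%N = 14.007 / 157.257 × 100 = 8.91%.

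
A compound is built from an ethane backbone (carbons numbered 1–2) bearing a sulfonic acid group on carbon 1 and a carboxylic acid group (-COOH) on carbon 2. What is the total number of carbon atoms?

3

Atom tally by fragment:
  HO3SCH2 → C:1 H:3 S:1 O:3
  CH2COOH → C:2 H:3 O:2
Element totals:
  C: 3
  H: 6
  O: 5
  S: 1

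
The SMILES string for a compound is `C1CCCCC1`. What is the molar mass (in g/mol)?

84.16 g/mol

Atom tally by fragment:
  cyclohexane ring core → C:6 H:12
Element totals:
  C: 6
  H: 12
Molecular formula: C6H12.
  M = 6(12.011) + 12(1.008)
    = 72.066 + 12.096 = 84.162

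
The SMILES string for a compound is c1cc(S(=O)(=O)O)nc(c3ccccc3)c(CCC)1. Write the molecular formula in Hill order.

Atom tally by fragment:
  pyridine ring core → C:5 H:5 N:1
  (− 3 ring H displaced by substituents)
  + SO3H → S:1 O:3 H:1
  + C6H5 → C:6 H:5
  + CH2CH2CH3 → C:3 H:7
Element totals:
  C: 14
  H: 15
  N: 1
  O: 3
  S: 1

C14H15NO3S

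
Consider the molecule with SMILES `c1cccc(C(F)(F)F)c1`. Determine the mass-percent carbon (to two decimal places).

Atom tally by fragment:
  benzene ring core → C:6 H:6
  (− 1 ring H displaced by substituents)
  + CF3 → C:1 F:3
Element totals:
  C: 7
  H: 5
  F: 3
Molecular formula: C7H5F3.
Molar mass = 146.111 g/mol.
Mass from C: 7 × 12.011 = 84.077 g/mol.
%C = 84.077 / 146.111 × 100 = 57.54%.

57.54%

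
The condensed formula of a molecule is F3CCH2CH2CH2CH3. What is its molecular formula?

Atom tally by fragment:
  F3CCH2 → C:2 H:2 F:3
  CH2 → C:1 H:2
  CH2 → C:1 H:2
  CH3 → C:1 H:3
Element totals:
  C: 5
  H: 9
  F: 3

C5H9F3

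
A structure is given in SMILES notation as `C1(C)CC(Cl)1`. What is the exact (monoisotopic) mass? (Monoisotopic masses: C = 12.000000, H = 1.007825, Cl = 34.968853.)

90.0236

Atom tally by fragment:
  cyclopropane ring core → C:3 H:6
  (− 2 ring H displaced by substituents)
  + CH3 → C:1 H:3
  + Cl → Cl:1
Element totals:
  C: 4
  H: 7
  Cl: 1
Molecular formula: C4H7Cl.
  M = 4(12.0) + 7(1.007825) + 34.968853
    = 48.000000 + 7.054775 + 34.968853 = 90.023628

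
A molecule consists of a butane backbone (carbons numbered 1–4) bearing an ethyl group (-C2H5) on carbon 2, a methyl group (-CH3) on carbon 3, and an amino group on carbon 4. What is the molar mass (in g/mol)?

115.22 g/mol

Atom tally by fragment:
  CH3 → C:1 H:3
  CH(C2H5) → C:3 H:6
  CH(CH3) → C:2 H:4
  CH2NH2 → C:1 H:4 N:1
Element totals:
  C: 7
  H: 17
  N: 1
Molecular formula: C7H17N.
  M = 7(12.011) + 17(1.008) + 14.007
    = 84.077 + 17.136 + 14.007 = 115.220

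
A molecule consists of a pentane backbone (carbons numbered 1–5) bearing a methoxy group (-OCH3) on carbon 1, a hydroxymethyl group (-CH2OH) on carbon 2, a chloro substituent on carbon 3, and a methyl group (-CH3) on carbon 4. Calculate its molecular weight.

Atom tally by fragment:
  CH3OCH2 → C:2 H:5 O:1
  CH(CH2OH) → C:2 H:4 O:1
  CH(Cl) → C:1 H:1 Cl:1
  CH(CH3) → C:2 H:4
  CH3 → C:1 H:3
Element totals:
  C: 8
  H: 17
  Cl: 1
  O: 2
Molecular formula: C8H17ClO2.
  M = 8(12.011) + 17(1.008) + 35.45 + 2(15.999)
    = 96.088 + 17.136 + 35.450 + 31.998 = 180.672

180.67 g/mol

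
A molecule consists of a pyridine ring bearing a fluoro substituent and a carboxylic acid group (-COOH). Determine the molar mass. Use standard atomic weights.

Atom tally by fragment:
  pyridine ring core → C:5 H:5 N:1
  (− 2 ring H displaced by substituents)
  + F → F:1
  + COOH → C:1 H:1 O:2
Element totals:
  C: 6
  H: 4
  F: 1
  N: 1
  O: 2
Molecular formula: C6H4FNO2.
  M = 6(12.011) + 4(1.008) + 18.998 + 14.007 + 2(15.999)
    = 72.066 + 4.032 + 18.998 + 14.007 + 31.998 = 141.101

141.10 g/mol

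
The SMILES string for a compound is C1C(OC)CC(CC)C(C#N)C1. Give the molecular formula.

Atom tally by fragment:
  cyclohexane ring core → C:6 H:12
  (− 3 ring H displaced by substituents)
  + OCH3 → C:1 H:3 O:1
  + C2H5 → C:2 H:5
  + CN → C:1 N:1
Element totals:
  C: 10
  H: 17
  N: 1
  O: 1

C10H17NO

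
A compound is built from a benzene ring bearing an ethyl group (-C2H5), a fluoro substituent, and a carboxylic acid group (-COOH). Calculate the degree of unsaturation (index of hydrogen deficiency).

Atom tally by fragment:
  benzene ring core → C:6 H:6
  (− 3 ring H displaced by substituents)
  + C2H5 → C:2 H:5
  + F → F:1
  + COOH → C:1 H:1 O:2
Element totals:
  C: 9
  H: 9
  F: 1
  O: 2
Molecular formula: C9H9FO2.
DoU = (2C + 2 + N − H − X) / 2 = (2·9 + 2 + 0 − 9 − 1) / 2 = 5.

5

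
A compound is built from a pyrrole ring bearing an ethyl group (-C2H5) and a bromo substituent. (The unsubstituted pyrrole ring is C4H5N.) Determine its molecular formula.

Atom tally by fragment:
  pyrrole ring core → C:4 H:5 N:1
  (− 2 ring H displaced by substituents)
  + C2H5 → C:2 H:5
  + Br → Br:1
Element totals:
  C: 6
  H: 8
  Br: 1
  N: 1

C6H8BrN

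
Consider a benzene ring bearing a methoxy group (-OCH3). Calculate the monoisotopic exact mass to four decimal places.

Atom tally by fragment:
  benzene ring core → C:6 H:6
  (− 1 ring H displaced by substituents)
  + OCH3 → C:1 H:3 O:1
Element totals:
  C: 7
  H: 8
  O: 1
Molecular formula: C7H8O.
  M = 7(12.0) + 8(1.007825) + 15.994915
    = 84.000000 + 8.062600 + 15.994915 = 108.057515

108.0575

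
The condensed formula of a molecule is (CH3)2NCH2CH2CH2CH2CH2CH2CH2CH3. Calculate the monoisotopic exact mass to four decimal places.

157.1830

Element totals:
  C: 10
  H: 23
  N: 1
Molecular formula: C10H23N.
  M = 10(12.0) + 23(1.007825) + 14.003074
    = 120.000000 + 23.179975 + 14.003074 = 157.183049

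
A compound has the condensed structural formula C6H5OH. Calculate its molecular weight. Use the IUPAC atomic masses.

Atom tally by fragment:
  benzene ring core → C:6 H:6
  (− 1 ring H displaced by substituents)
  + OH → O:1 H:1
Element totals:
  C: 6
  H: 6
  O: 1
Molecular formula: C6H6O.
  M = 6(12.011) + 6(1.008) + 15.999
    = 72.066 + 6.048 + 15.999 = 94.113

94.11 g/mol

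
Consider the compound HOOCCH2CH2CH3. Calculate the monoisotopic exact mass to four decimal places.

88.0524

Element totals:
  C: 4
  H: 8
  O: 2
Molecular formula: C4H8O2.
  M = 4(12.0) + 8(1.007825) + 2(15.994915)
    = 48.000000 + 8.062600 + 31.989830 = 88.052430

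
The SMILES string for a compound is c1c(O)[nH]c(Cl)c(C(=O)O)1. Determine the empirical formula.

C5H4ClNO3

Atom tally by fragment:
  pyrrole ring core → C:4 H:5 N:1
  (− 3 ring H displaced by substituents)
  + OH → O:1 H:1
  + Cl → Cl:1
  + COOH → C:1 H:1 O:2
Element totals:
  C: 5
  H: 4
  Cl: 1
  N: 1
  O: 3
Molecular formula: C5H4ClNO3.
gcd of subscripts (5, 1, 4, 1, 3) = 1, so the empirical formula equals the molecular formula.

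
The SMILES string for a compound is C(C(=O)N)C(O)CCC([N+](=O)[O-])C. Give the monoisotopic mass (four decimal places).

190.0954

Atom tally by fragment:
  H2NOCCH2 → C:2 H:4 O:1 N:1
  CH(OH) → C:1 H:2 O:1
  CH2 → C:1 H:2
  CH2 → C:1 H:2
  CH(NO2) → C:1 H:1 N:1 O:2
  CH3 → C:1 H:3
Element totals:
  C: 7
  H: 14
  N: 2
  O: 4
Molecular formula: C7H14N2O4.
  M = 7(12.0) + 14(1.007825) + 2(14.003074) + 4(15.994915)
    = 84.000000 + 14.109550 + 28.006148 + 63.979660 = 190.095358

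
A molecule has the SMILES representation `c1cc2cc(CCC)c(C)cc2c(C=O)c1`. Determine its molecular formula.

Atom tally by fragment:
  naphthalene ring system core → C:10 H:8
  (− 3 ring H displaced by substituents)
  + CH2CH2CH3 → C:3 H:7
  + CH3 → C:1 H:3
  + CHO → C:1 H:1 O:1
Element totals:
  C: 15
  H: 16
  O: 1

C15H16O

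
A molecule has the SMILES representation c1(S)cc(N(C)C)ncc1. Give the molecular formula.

Atom tally by fragment:
  pyridine ring core → C:5 H:5 N:1
  (− 2 ring H displaced by substituents)
  + SH → S:1 H:1
  + N(CH3)2 → N:1 C:2 H:6
Element totals:
  C: 7
  H: 10
  N: 2
  S: 1

C7H10N2S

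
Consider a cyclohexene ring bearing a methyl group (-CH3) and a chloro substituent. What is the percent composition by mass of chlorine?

Atom tally by fragment:
  cyclohexene ring core → C:6 H:10
  (− 2 ring H displaced by substituents)
  + CH3 → C:1 H:3
  + Cl → Cl:1
Element totals:
  C: 7
  H: 11
  Cl: 1
Molecular formula: C7H11Cl.
Molar mass = 130.615 g/mol.
Mass from Cl: 1 × 35.45 = 35.450 g/mol.
%Cl = 35.450 / 130.615 × 100 = 27.14%.

27.14%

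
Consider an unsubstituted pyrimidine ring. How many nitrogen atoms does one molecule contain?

Atom tally by fragment:
  pyrimidine ring core → C:4 H:4 N:2
Element totals:
  C: 4
  H: 4
  N: 2

2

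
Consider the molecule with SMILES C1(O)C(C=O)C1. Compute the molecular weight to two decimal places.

86.09 g/mol

Atom tally by fragment:
  cyclopropane ring core → C:3 H:6
  (− 2 ring H displaced by substituents)
  + OH → O:1 H:1
  + CHO → C:1 H:1 O:1
Element totals:
  C: 4
  H: 6
  O: 2
Molecular formula: C4H6O2.
  M = 4(12.011) + 6(1.008) + 2(15.999)
    = 48.044 + 6.048 + 31.998 = 86.090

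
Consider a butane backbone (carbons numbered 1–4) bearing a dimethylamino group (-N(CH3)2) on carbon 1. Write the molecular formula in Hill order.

Atom tally by fragment:
  (CH3)2NCH2 → C:3 H:8 N:1
  CH2 → C:1 H:2
  CH2 → C:1 H:2
  CH3 → C:1 H:3
Element totals:
  C: 6
  H: 15
  N: 1

C6H15N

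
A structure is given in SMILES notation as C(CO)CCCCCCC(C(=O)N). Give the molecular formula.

C10H21NO2

Atom tally by fragment:
  HOCH2CH2 → C:2 H:5 O:1
  CH2 → C:1 H:2
  CH2 → C:1 H:2
  CH2 → C:1 H:2
  CH2 → C:1 H:2
  CH2 → C:1 H:2
  CH2 → C:1 H:2
  CH2CONH2 → C:2 H:4 O:1 N:1
Element totals:
  C: 10
  H: 21
  N: 1
  O: 2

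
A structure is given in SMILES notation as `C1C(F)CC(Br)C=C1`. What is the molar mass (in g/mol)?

Atom tally by fragment:
  cyclohexene ring core → C:6 H:10
  (− 2 ring H displaced by substituents)
  + F → F:1
  + Br → Br:1
Element totals:
  C: 6
  H: 8
  Br: 1
  F: 1
Molecular formula: C6H8BrF.
  M = 6(12.011) + 8(1.008) + 79.904 + 18.998
    = 72.066 + 8.064 + 79.904 + 18.998 = 179.032

179.03 g/mol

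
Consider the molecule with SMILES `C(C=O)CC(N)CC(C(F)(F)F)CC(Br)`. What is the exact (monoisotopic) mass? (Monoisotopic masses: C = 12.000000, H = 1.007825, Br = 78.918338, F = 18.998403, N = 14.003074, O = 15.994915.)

Atom tally by fragment:
  OHCCH2 → C:2 H:3 O:1
  CH2 → C:1 H:2
  CH(NH2) → C:1 H:3 N:1
  CH2 → C:1 H:2
  CH(CF3) → C:2 H:1 F:3
  CH2 → C:1 H:2
  CH2Br → C:1 H:2 Br:1
Element totals:
  C: 9
  H: 15
  Br: 1
  F: 3
  N: 1
  O: 1
Molecular formula: C9H15BrF3NO.
  M = 9(12.0) + 15(1.007825) + 78.918338 + 3(18.998403) + 14.003074 + 15.994915
    = 108.000000 + 15.117375 + 78.918338 + 56.995209 + 14.003074 + 15.994915 = 289.028911

289.0289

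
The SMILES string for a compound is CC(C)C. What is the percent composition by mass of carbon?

82.66%

Atom tally by fragment:
  CH3 → C:1 H:3
  CH(CH3) → C:2 H:4
  CH3 → C:1 H:3
Element totals:
  C: 4
  H: 10
Molecular formula: C4H10.
Molar mass = 58.124 g/mol.
Mass from C: 4 × 12.011 = 48.044 g/mol.
%C = 48.044 / 58.124 × 100 = 82.66%.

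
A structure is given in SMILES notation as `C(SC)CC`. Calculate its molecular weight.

Atom tally by fragment:
  CH3SCH2 → C:2 H:5 S:1
  CH2 → C:1 H:2
  CH3 → C:1 H:3
Element totals:
  C: 4
  H: 10
  S: 1
Molecular formula: C4H10S.
  M = 4(12.011) + 10(1.008) + 32.06
    = 48.044 + 10.080 + 32.060 = 90.184

90.18 g/mol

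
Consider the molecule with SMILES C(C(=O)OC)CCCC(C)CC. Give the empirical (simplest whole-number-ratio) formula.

Atom tally by fragment:
  CH3OOCCH2 → C:3 H:5 O:2
  CH2 → C:1 H:2
  CH2 → C:1 H:2
  CH2 → C:1 H:2
  CH(CH3) → C:2 H:4
  CH2 → C:1 H:2
  CH3 → C:1 H:3
Element totals:
  C: 10
  H: 20
  O: 2
Molecular formula: C10H20O2.
gcd of subscripts = 2; dividing each by 2:
  C: 10/2 = 5
  H: 20/2 = 10
  O: 2/2 = 1

C5H10O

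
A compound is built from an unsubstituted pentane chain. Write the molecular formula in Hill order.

Atom tally by fragment:
  CH3 → C:1 H:3
  CH2 → C:1 H:2
  CH2 → C:1 H:2
  CH2 → C:1 H:2
  CH3 → C:1 H:3
Element totals:
  C: 5
  H: 12

C5H12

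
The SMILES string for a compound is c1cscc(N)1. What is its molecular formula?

Atom tally by fragment:
  thiophene ring core → C:4 H:4 S:1
  (− 1 ring H displaced by substituents)
  + NH2 → N:1 H:2
Element totals:
  C: 4
  H: 5
  N: 1
  S: 1

C4H5NS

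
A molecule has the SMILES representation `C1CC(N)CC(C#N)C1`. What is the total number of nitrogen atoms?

Atom tally by fragment:
  cyclohexane ring core → C:6 H:12
  (− 2 ring H displaced by substituents)
  + NH2 → N:1 H:2
  + CN → C:1 N:1
Element totals:
  C: 7
  H: 12
  N: 2

2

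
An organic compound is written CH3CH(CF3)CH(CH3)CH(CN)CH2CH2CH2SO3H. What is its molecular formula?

Element totals:
  C: 10
  H: 16
  F: 3
  N: 1
  O: 3
  S: 1

C10H16F3NO3S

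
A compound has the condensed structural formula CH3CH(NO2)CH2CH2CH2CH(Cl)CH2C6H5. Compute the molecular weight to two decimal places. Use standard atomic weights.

Atom tally by fragment:
  CH3 → C:1 H:3
  CH(NO2) → C:1 H:1 N:1 O:2
  CH2 → C:1 H:2
  CH2 → C:1 H:2
  CH2 → C:1 H:2
  CH(Cl) → C:1 H:1 Cl:1
  CH2C6H5 → C:7 H:7
Element totals:
  C: 13
  H: 18
  Cl: 1
  N: 1
  O: 2
Molecular formula: C13H18ClNO2.
  M = 13(12.011) + 18(1.008) + 35.45 + 14.007 + 2(15.999)
    = 156.143 + 18.144 + 35.450 + 14.007 + 31.998 = 255.742

255.74 g/mol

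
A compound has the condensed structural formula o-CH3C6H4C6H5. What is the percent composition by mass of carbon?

Atom tally by fragment:
  benzene ring core → C:6 H:6
  (− 2 ring H displaced by substituents)
  + CH3 → C:1 H:3
  + C6H5 → C:6 H:5
Element totals:
  C: 13
  H: 12
Molecular formula: C13H12.
Molar mass = 168.239 g/mol.
Mass from C: 13 × 12.011 = 156.143 g/mol.
%C = 156.143 / 168.239 × 100 = 92.81%.

92.81%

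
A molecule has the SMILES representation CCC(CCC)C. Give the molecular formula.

Atom tally by fragment:
  CH3 → C:1 H:3
  CH2 → C:1 H:2
  CH(CH2CH2CH3) → C:4 H:8
  CH3 → C:1 H:3
Element totals:
  C: 7
  H: 16

C7H16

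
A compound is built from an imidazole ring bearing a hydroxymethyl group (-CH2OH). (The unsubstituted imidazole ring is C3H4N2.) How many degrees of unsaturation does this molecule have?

3

Atom tally by fragment:
  imidazole ring core → C:3 H:4 N:2
  (− 1 ring H displaced by substituents)
  + CH2OH → C:1 H:3 O:1
Element totals:
  C: 4
  H: 6
  N: 2
  O: 1
Molecular formula: C4H6N2O.
DoU = (2C + 2 + N − H − X) / 2 = (2·4 + 2 + 2 − 6 − 0) / 2 = 3.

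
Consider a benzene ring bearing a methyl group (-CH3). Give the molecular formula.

Atom tally by fragment:
  benzene ring core → C:6 H:6
  (− 1 ring H displaced by substituents)
  + CH3 → C:1 H:3
Element totals:
  C: 7
  H: 8

C7H8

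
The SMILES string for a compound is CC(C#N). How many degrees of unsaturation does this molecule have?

2

Atom tally by fragment:
  CH3 → C:1 H:3
  CH2CN → C:2 H:2 N:1
Element totals:
  C: 3
  H: 5
  N: 1
Molecular formula: C3H5N.
DoU = (2C + 2 + N − H − X) / 2 = (2·3 + 2 + 1 − 5 − 0) / 2 = 2.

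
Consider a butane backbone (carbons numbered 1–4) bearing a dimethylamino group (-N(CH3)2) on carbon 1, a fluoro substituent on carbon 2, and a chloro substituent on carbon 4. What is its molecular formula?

C6H13ClFN

Atom tally by fragment:
  (CH3)2NCH2 → C:3 H:8 N:1
  CH(F) → C:1 H:1 F:1
  CH2 → C:1 H:2
  CH2Cl → C:1 H:2 Cl:1
Element totals:
  C: 6
  H: 13
  Cl: 1
  F: 1
  N: 1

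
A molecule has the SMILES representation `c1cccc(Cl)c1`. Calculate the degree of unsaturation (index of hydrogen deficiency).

Atom tally by fragment:
  benzene ring core → C:6 H:6
  (− 1 ring H displaced by substituents)
  + Cl → Cl:1
Element totals:
  C: 6
  H: 5
  Cl: 1
Molecular formula: C6H5Cl.
DoU = (2C + 2 + N − H − X) / 2 = (2·6 + 2 + 0 − 5 − 1) / 2 = 4.

4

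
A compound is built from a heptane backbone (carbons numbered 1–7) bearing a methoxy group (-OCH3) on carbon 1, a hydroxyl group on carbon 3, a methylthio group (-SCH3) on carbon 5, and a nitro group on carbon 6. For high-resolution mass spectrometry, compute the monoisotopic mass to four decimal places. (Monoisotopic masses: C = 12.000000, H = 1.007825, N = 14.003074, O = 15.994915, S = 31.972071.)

Atom tally by fragment:
  CH3OCH2 → C:2 H:5 O:1
  CH2 → C:1 H:2
  CH(OH) → C:1 H:2 O:1
  CH2 → C:1 H:2
  CH(SCH3) → C:2 H:4 S:1
  CH(NO2) → C:1 H:1 N:1 O:2
  CH3 → C:1 H:3
Element totals:
  C: 9
  H: 19
  N: 1
  O: 4
  S: 1
Molecular formula: C9H19NO4S.
  M = 9(12.0) + 19(1.007825) + 14.003074 + 4(15.994915) + 31.972071
    = 108.000000 + 19.148675 + 14.003074 + 63.979660 + 31.972071 = 237.103480

237.1035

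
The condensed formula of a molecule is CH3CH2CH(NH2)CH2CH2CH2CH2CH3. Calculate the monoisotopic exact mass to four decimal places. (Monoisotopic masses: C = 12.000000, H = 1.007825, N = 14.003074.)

129.1517

Atom tally by fragment:
  CH3 → C:1 H:3
  CH2 → C:1 H:2
  CH(NH2) → C:1 H:3 N:1
  CH2 → C:1 H:2
  CH2 → C:1 H:2
  CH2 → C:1 H:2
  CH2 → C:1 H:2
  CH3 → C:1 H:3
Element totals:
  C: 8
  H: 19
  N: 1
Molecular formula: C8H19N.
  M = 8(12.0) + 19(1.007825) + 14.003074
    = 96.000000 + 19.148675 + 14.003074 = 129.151749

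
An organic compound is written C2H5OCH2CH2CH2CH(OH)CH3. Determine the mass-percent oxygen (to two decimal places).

24.20%

Element totals:
  C: 7
  H: 16
  O: 2
Molecular formula: C7H16O2.
Molar mass = 132.203 g/mol.
Mass from O: 2 × 15.999 = 31.998 g/mol.
%O = 31.998 / 132.203 × 100 = 24.20%.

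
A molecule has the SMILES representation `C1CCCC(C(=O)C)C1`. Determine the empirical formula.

Atom tally by fragment:
  cyclohexane ring core → C:6 H:12
  (− 1 ring H displaced by substituents)
  + COCH3 → C:2 H:3 O:1
Element totals:
  C: 8
  H: 14
  O: 1
Molecular formula: C8H14O.
gcd of subscripts (8, 14, 1) = 1, so the empirical formula equals the molecular formula.

C8H14O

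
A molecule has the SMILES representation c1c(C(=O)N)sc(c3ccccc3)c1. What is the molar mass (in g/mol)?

Atom tally by fragment:
  thiophene ring core → C:4 H:4 S:1
  (− 2 ring H displaced by substituents)
  + CONH2 → C:1 H:2 O:1 N:1
  + C6H5 → C:6 H:5
Element totals:
  C: 11
  H: 9
  N: 1
  O: 1
  S: 1
Molecular formula: C11H9NOS.
  M = 11(12.011) + 9(1.008) + 14.007 + 15.999 + 32.06
    = 132.121 + 9.072 + 14.007 + 15.999 + 32.060 = 203.259

203.26 g/mol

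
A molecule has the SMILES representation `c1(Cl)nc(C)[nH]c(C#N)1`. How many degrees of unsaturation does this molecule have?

5

Atom tally by fragment:
  imidazole ring core → C:3 H:4 N:2
  (− 3 ring H displaced by substituents)
  + Cl → Cl:1
  + CH3 → C:1 H:3
  + CN → C:1 N:1
Element totals:
  C: 5
  H: 4
  Cl: 1
  N: 3
Molecular formula: C5H4ClN3.
DoU = (2C + 2 + N − H − X) / 2 = (2·5 + 2 + 3 − 4 − 1) / 2 = 5.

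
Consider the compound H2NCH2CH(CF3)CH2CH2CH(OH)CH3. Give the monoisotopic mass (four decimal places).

185.1027

Atom tally by fragment:
  H2NCH2 → C:1 H:4 N:1
  CH(CF3) → C:2 H:1 F:3
  CH2 → C:1 H:2
  CH2 → C:1 H:2
  CH(OH) → C:1 H:2 O:1
  CH3 → C:1 H:3
Element totals:
  C: 7
  H: 14
  F: 3
  N: 1
  O: 1
Molecular formula: C7H14F3NO.
  M = 7(12.0) + 14(1.007825) + 3(18.998403) + 14.003074 + 15.994915
    = 84.000000 + 14.109550 + 56.995209 + 14.003074 + 15.994915 = 185.102748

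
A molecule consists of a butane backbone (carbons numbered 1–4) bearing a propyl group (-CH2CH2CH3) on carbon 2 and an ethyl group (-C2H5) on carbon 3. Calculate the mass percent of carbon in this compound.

84.28%

Atom tally by fragment:
  CH3 → C:1 H:3
  CH(CH2CH2CH3) → C:4 H:8
  CH(C2H5) → C:3 H:6
  CH3 → C:1 H:3
Element totals:
  C: 9
  H: 20
Molecular formula: C9H20.
Molar mass = 128.259 g/mol.
Mass from C: 9 × 12.011 = 108.099 g/mol.
%C = 108.099 / 128.259 × 100 = 84.28%.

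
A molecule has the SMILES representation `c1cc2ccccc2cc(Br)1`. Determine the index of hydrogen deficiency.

7

Atom tally by fragment:
  naphthalene ring system core → C:10 H:8
  (− 1 ring H displaced by substituents)
  + Br → Br:1
Element totals:
  C: 10
  H: 7
  Br: 1
Molecular formula: C10H7Br.
DoU = (2C + 2 + N − H − X) / 2 = (2·10 + 2 + 0 − 7 − 1) / 2 = 7.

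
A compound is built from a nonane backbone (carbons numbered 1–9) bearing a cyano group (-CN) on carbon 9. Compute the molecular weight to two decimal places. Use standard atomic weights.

153.27 g/mol

Atom tally by fragment:
  CH3 → C:1 H:3
  CH2 → C:1 H:2
  CH2 → C:1 H:2
  CH2 → C:1 H:2
  CH2 → C:1 H:2
  CH2 → C:1 H:2
  CH2 → C:1 H:2
  CH2 → C:1 H:2
  CH2CN → C:2 H:2 N:1
Element totals:
  C: 10
  H: 19
  N: 1
Molecular formula: C10H19N.
  M = 10(12.011) + 19(1.008) + 14.007
    = 120.110 + 19.152 + 14.007 = 153.269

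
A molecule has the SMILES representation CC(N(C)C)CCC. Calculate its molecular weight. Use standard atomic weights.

115.22 g/mol

Atom tally by fragment:
  CH3 → C:1 H:3
  CH(N(CH3)2) → C:3 H:7 N:1
  CH2 → C:1 H:2
  CH2 → C:1 H:2
  CH3 → C:1 H:3
Element totals:
  C: 7
  H: 17
  N: 1
Molecular formula: C7H17N.
  M = 7(12.011) + 17(1.008) + 14.007
    = 84.077 + 17.136 + 14.007 = 115.220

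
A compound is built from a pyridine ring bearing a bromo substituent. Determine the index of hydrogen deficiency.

Atom tally by fragment:
  pyridine ring core → C:5 H:5 N:1
  (− 1 ring H displaced by substituents)
  + Br → Br:1
Element totals:
  C: 5
  H: 4
  Br: 1
  N: 1
Molecular formula: C5H4BrN.
DoU = (2C + 2 + N − H − X) / 2 = (2·5 + 2 + 1 − 4 − 1) / 2 = 4.

4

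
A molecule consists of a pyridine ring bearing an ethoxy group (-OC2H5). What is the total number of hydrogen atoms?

9

Atom tally by fragment:
  pyridine ring core → C:5 H:5 N:1
  (− 1 ring H displaced by substituents)
  + OC2H5 → C:2 H:5 O:1
Element totals:
  C: 7
  H: 9
  N: 1
  O: 1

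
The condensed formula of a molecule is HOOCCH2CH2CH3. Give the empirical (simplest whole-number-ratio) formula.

C2H4O

Element totals:
  C: 4
  H: 8
  O: 2
Molecular formula: C4H8O2.
gcd of subscripts = 2; dividing each by 2:
  C: 4/2 = 2
  H: 8/2 = 4
  O: 2/2 = 1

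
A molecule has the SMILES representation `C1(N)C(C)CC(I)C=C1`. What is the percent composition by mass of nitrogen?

5.91%

Atom tally by fragment:
  cyclohexene ring core → C:6 H:10
  (− 3 ring H displaced by substituents)
  + NH2 → N:1 H:2
  + CH3 → C:1 H:3
  + I → I:1
Element totals:
  C: 7
  H: 12
  I: 1
  N: 1
Molecular formula: C7H12IN.
Molar mass = 237.084 g/mol.
Mass from N: 1 × 14.007 = 14.007 g/mol.
%N = 14.007 / 237.084 × 100 = 5.91%.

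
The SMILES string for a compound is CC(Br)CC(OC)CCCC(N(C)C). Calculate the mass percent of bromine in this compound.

30.01%

Atom tally by fragment:
  CH3 → C:1 H:3
  CH(Br) → C:1 H:1 Br:1
  CH2 → C:1 H:2
  CH(OCH3) → C:2 H:4 O:1
  CH2 → C:1 H:2
  CH2 → C:1 H:2
  CH2 → C:1 H:2
  CH2N(CH3)2 → C:3 H:8 N:1
Element totals:
  C: 11
  H: 24
  Br: 1
  N: 1
  O: 1
Molecular formula: C11H24BrNO.
Molar mass = 266.223 g/mol.
Mass from Br: 1 × 79.904 = 79.904 g/mol.
%Br = 79.904 / 266.223 × 100 = 30.01%.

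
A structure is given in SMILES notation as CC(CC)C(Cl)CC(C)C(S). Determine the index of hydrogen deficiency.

Atom tally by fragment:
  CH3 → C:1 H:3
  CH(C2H5) → C:3 H:6
  CH(Cl) → C:1 H:1 Cl:1
  CH2 → C:1 H:2
  CH(CH3) → C:2 H:4
  CH2SH → C:1 H:3 S:1
Element totals:
  C: 9
  H: 19
  Cl: 1
  S: 1
Molecular formula: C9H19ClS.
DoU = (2C + 2 + N − H − X) / 2 = (2·9 + 2 + 0 − 19 − 1) / 2 = 0.

0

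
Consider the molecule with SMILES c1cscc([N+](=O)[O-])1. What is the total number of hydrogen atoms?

Atom tally by fragment:
  thiophene ring core → C:4 H:4 S:1
  (− 1 ring H displaced by substituents)
  + NO2 → N:1 O:2
Element totals:
  C: 4
  H: 3
  N: 1
  O: 2
  S: 1

3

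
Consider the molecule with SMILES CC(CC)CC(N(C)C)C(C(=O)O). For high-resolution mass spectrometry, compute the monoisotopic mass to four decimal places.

187.1572

Atom tally by fragment:
  CH3 → C:1 H:3
  CH(C2H5) → C:3 H:6
  CH2 → C:1 H:2
  CH(N(CH3)2) → C:3 H:7 N:1
  CH2COOH → C:2 H:3 O:2
Element totals:
  C: 10
  H: 21
  N: 1
  O: 2
Molecular formula: C10H21NO2.
  M = 10(12.0) + 21(1.007825) + 14.003074 + 2(15.994915)
    = 120.000000 + 21.164325 + 14.003074 + 31.989830 = 187.157229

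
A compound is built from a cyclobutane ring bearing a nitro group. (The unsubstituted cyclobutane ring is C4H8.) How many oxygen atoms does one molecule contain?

2

Atom tally by fragment:
  cyclobutane ring core → C:4 H:8
  (− 1 ring H displaced by substituents)
  + NO2 → N:1 O:2
Element totals:
  C: 4
  H: 7
  N: 1
  O: 2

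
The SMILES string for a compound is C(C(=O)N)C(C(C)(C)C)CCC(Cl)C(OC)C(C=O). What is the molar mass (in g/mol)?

Atom tally by fragment:
  H2NOCCH2 → C:2 H:4 O:1 N:1
  CH(C(CH3)3) → C:5 H:10
  CH2 → C:1 H:2
  CH2 → C:1 H:2
  CH(Cl) → C:1 H:1 Cl:1
  CH(OCH3) → C:2 H:4 O:1
  CH2CHO → C:2 H:3 O:1
Element totals:
  C: 14
  H: 26
  Cl: 1
  N: 1
  O: 3
Molecular formula: C14H26ClNO3.
  M = 14(12.011) + 26(1.008) + 35.45 + 14.007 + 3(15.999)
    = 168.154 + 26.208 + 35.450 + 14.007 + 47.997 = 291.816

291.82 g/mol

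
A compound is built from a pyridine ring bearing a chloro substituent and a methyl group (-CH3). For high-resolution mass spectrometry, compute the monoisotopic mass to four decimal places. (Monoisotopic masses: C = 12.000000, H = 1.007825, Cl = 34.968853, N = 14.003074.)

127.0189

Atom tally by fragment:
  pyridine ring core → C:5 H:5 N:1
  (− 2 ring H displaced by substituents)
  + Cl → Cl:1
  + CH3 → C:1 H:3
Element totals:
  C: 6
  H: 6
  Cl: 1
  N: 1
Molecular formula: C6H6ClN.
  M = 6(12.0) + 6(1.007825) + 34.968853 + 14.003074
    = 72.000000 + 6.046950 + 34.968853 + 14.003074 = 127.018877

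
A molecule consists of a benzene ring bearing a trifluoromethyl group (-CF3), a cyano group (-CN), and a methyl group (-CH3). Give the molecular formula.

C9H6F3N

Atom tally by fragment:
  benzene ring core → C:6 H:6
  (− 3 ring H displaced by substituents)
  + CF3 → C:1 F:3
  + CN → C:1 N:1
  + CH3 → C:1 H:3
Element totals:
  C: 9
  H: 6
  F: 3
  N: 1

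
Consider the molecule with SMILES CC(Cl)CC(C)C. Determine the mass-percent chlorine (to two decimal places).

29.39%

Atom tally by fragment:
  CH3 → C:1 H:3
  CH(Cl) → C:1 H:1 Cl:1
  CH2 → C:1 H:2
  CH(CH3) → C:2 H:4
  CH3 → C:1 H:3
Element totals:
  C: 6
  H: 13
  Cl: 1
Molecular formula: C6H13Cl.
Molar mass = 120.620 g/mol.
Mass from Cl: 1 × 35.45 = 35.450 g/mol.
%Cl = 35.450 / 120.620 × 100 = 29.39%.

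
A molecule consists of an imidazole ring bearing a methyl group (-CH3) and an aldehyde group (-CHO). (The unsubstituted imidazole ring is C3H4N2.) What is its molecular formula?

C5H6N2O

Atom tally by fragment:
  imidazole ring core → C:3 H:4 N:2
  (− 2 ring H displaced by substituents)
  + CH3 → C:1 H:3
  + CHO → C:1 H:1 O:1
Element totals:
  C: 5
  H: 6
  N: 2
  O: 1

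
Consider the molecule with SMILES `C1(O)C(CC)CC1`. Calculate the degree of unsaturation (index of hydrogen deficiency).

1

Atom tally by fragment:
  cyclobutane ring core → C:4 H:8
  (− 2 ring H displaced by substituents)
  + OH → O:1 H:1
  + C2H5 → C:2 H:5
Element totals:
  C: 6
  H: 12
  O: 1
Molecular formula: C6H12O.
DoU = (2C + 2 + N − H − X) / 2 = (2·6 + 2 + 0 − 12 − 0) / 2 = 1.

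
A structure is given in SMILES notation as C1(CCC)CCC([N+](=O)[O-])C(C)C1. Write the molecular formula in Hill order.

Atom tally by fragment:
  cyclohexane ring core → C:6 H:12
  (− 3 ring H displaced by substituents)
  + CH2CH2CH3 → C:3 H:7
  + NO2 → N:1 O:2
  + CH3 → C:1 H:3
Element totals:
  C: 10
  H: 19
  N: 1
  O: 2

C10H19NO2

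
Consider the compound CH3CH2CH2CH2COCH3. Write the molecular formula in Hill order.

Atom tally by fragment:
  CH3 → C:1 H:3
  CH2 → C:1 H:2
  CH2 → C:1 H:2
  CH2COCH3 → C:3 H:5 O:1
Element totals:
  C: 6
  H: 12
  O: 1

C6H12O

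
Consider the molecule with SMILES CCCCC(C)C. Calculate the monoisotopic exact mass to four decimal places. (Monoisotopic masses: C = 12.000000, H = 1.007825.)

100.1252

Atom tally by fragment:
  CH3 → C:1 H:3
  CH2 → C:1 H:2
  CH2 → C:1 H:2
  CH2 → C:1 H:2
  CH(CH3) → C:2 H:4
  CH3 → C:1 H:3
Element totals:
  C: 7
  H: 16
Molecular formula: C7H16.
  M = 7(12.0) + 16(1.007825)
    = 84.000000 + 16.125200 = 100.125200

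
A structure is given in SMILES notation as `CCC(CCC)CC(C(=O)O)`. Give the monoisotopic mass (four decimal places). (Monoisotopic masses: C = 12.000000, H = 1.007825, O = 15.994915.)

Atom tally by fragment:
  CH3 → C:1 H:3
  CH2 → C:1 H:2
  CH(CH2CH2CH3) → C:4 H:8
  CH2 → C:1 H:2
  CH2COOH → C:2 H:3 O:2
Element totals:
  C: 9
  H: 18
  O: 2
Molecular formula: C9H18O2.
  M = 9(12.0) + 18(1.007825) + 2(15.994915)
    = 108.000000 + 18.140850 + 31.989830 = 158.130680

158.1307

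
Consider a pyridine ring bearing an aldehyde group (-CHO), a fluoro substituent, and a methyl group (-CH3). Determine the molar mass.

Atom tally by fragment:
  pyridine ring core → C:5 H:5 N:1
  (− 3 ring H displaced by substituents)
  + CHO → C:1 H:1 O:1
  + F → F:1
  + CH3 → C:1 H:3
Element totals:
  C: 7
  H: 6
  F: 1
  N: 1
  O: 1
Molecular formula: C7H6FNO.
  M = 7(12.011) + 6(1.008) + 18.998 + 14.007 + 15.999
    = 84.077 + 6.048 + 18.998 + 14.007 + 15.999 = 139.129

139.13 g/mol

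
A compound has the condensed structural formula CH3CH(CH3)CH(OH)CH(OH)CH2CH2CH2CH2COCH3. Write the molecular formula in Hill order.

Atom tally by fragment:
  CH3 → C:1 H:3
  CH(CH3) → C:2 H:4
  CH(OH) → C:1 H:2 O:1
  CH(OH) → C:1 H:2 O:1
  CH2 → C:1 H:2
  CH2 → C:1 H:2
  CH2 → C:1 H:2
  CH2COCH3 → C:3 H:5 O:1
Element totals:
  C: 11
  H: 22
  O: 3

C11H22O3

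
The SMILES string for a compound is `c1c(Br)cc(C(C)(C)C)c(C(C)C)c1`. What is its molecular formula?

C13H19Br

Atom tally by fragment:
  benzene ring core → C:6 H:6
  (− 3 ring H displaced by substituents)
  + Br → Br:1
  + C(CH3)3 → C:4 H:9
  + CH(CH3)2 → C:3 H:7
Element totals:
  C: 13
  H: 19
  Br: 1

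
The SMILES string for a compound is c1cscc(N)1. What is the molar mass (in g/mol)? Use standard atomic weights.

Atom tally by fragment:
  thiophene ring core → C:4 H:4 S:1
  (− 1 ring H displaced by substituents)
  + NH2 → N:1 H:2
Element totals:
  C: 4
  H: 5
  N: 1
  S: 1
Molecular formula: C4H5NS.
  M = 4(12.011) + 5(1.008) + 14.007 + 32.06
    = 48.044 + 5.040 + 14.007 + 32.060 = 99.151

99.15 g/mol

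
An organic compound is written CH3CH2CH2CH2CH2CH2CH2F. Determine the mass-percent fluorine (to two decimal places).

16.07%

Atom tally by fragment:
  CH3 → C:1 H:3
  CH2 → C:1 H:2
  CH2 → C:1 H:2
  CH2 → C:1 H:2
  CH2 → C:1 H:2
  CH2 → C:1 H:2
  CH2F → C:1 H:2 F:1
Element totals:
  C: 7
  H: 15
  F: 1
Molecular formula: C7H15F.
Molar mass = 118.195 g/mol.
Mass from F: 1 × 18.998 = 18.998 g/mol.
%F = 18.998 / 118.195 × 100 = 16.07%.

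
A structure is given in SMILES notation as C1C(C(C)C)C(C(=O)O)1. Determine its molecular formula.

C7H12O2

Atom tally by fragment:
  cyclopropane ring core → C:3 H:6
  (− 2 ring H displaced by substituents)
  + CH(CH3)2 → C:3 H:7
  + COOH → C:1 H:1 O:2
Element totals:
  C: 7
  H: 12
  O: 2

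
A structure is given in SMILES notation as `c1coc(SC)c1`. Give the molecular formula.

Atom tally by fragment:
  furan ring core → C:4 H:4 O:1
  (− 1 ring H displaced by substituents)
  + SCH3 → C:1 H:3 S:1
Element totals:
  C: 5
  H: 6
  O: 1
  S: 1

C5H6OS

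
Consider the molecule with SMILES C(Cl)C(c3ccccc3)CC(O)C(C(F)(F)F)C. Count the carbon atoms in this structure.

13

Atom tally by fragment:
  ClCH2 → C:1 H:2 Cl:1
  CH(C6H5) → C:7 H:6
  CH2 → C:1 H:2
  CH(OH) → C:1 H:2 O:1
  CH(CF3) → C:2 H:1 F:3
  CH3 → C:1 H:3
Element totals:
  C: 13
  H: 16
  Cl: 1
  F: 3
  O: 1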